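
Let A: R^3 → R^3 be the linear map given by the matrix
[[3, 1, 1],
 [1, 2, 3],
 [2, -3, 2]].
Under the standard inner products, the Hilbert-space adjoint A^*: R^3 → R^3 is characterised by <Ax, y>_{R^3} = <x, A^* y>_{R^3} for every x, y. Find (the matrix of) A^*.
A^* = A^T =
[[3, 1, 2],
 [1, 2, -3],
 [1, 3, 2]]

For real matrices with standard dot products, the defining identity <Ax, y> = <x, A^* y> gives (Ax)^T y = x^T (A^*) y, i.e. x^T A^T y = x^T (A^*) y. Since this holds for all x, y, we must have A^* = A^T. Therefore
A^* =
[[3, 1, 2],
 [1, 2, -3],
 [1, 3, 2]].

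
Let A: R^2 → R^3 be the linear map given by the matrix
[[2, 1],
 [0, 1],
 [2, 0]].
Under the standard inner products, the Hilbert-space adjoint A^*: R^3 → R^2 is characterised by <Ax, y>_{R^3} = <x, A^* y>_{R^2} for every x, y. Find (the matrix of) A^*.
A^* = A^T =
[[2, 0, 2],
 [1, 1, 0]]

For real matrices with standard dot products, the defining identity <Ax, y> = <x, A^* y> gives (Ax)^T y = x^T (A^*) y, i.e. x^T A^T y = x^T (A^*) y. Since this holds for all x, y, we must have A^* = A^T. Therefore
A^* =
[[2, 0, 2],
 [1, 1, 0]].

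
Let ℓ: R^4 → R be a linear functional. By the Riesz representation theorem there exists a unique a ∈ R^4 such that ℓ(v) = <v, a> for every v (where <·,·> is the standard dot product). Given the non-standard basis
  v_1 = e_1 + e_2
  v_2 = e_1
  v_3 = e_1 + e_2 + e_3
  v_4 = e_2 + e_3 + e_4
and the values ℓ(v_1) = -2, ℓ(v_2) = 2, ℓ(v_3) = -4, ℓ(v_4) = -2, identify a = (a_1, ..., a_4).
a = (2, -4, -2, 4)

Write a = (a_1, ..., a_4) in the standard basis. For each basis vector v_i, ℓ(v_i) = <v_i, a> is a linear equation in the a_j's. Collect the n equations into a matrix system V a = ℓ, where row i of V is v_i (expressed in the standard basis). Since V is invertible (lower-triangular with 1s on the diagonal, up to permutation), solve by back-substitution:
  V =
[[1, 1, 0, 0],
 [1, 0, 0, 0],
 [1, 1, 1, 0],
 [0, 1, 1, 1]]
  V a = (-2, 2, -4, -2)
Solving gives a = (2, -4, -2, 4).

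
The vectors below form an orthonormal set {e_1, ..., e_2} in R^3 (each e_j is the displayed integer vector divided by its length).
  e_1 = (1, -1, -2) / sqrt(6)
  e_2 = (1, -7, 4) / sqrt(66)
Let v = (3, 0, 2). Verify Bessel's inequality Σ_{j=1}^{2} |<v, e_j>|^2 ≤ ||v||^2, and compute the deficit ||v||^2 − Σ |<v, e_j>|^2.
Σ |<v, e_j>|^2 = 2; ||v||^2 = 13; deficit = 11

Write each e_j = u_j / sqrt(<u_j, u_j>) where u_j is the displayed integer vector. Then <v, e_j> = <v, u_j> / sqrt(<u_j, u_j>), so |<v, e_j>|^2 = <v, u_j>^2 / <u_j, u_j>.
Coefficients: <v, e_1> = -1/sqrt(6), <v, e_2> = 11/sqrt(66).
Square and sum: Σ |<v, e_j>|^2 = 2.
Compute ||v||^2 = v·v = 13.
Deficit = 13 − 2 = 11 ≥ 0, confirming Bessel's inequality. (The deficit equals ||v − Σ <v,e_j> e_j||^2, the squared distance from v to span{e_j}.)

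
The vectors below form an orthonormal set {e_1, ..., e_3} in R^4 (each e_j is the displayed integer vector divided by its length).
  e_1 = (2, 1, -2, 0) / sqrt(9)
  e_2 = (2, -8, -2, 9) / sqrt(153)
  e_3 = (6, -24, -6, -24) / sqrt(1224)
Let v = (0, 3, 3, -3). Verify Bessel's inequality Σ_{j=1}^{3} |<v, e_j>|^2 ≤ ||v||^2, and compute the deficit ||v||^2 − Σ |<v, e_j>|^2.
Σ |<v, e_j>|^2 = 45/2; ||v||^2 = 27; deficit = 9/2

Write each e_j = u_j / sqrt(<u_j, u_j>) where u_j is the displayed integer vector. Then <v, e_j> = <v, u_j> / sqrt(<u_j, u_j>), so |<v, e_j>|^2 = <v, u_j>^2 / <u_j, u_j>.
Coefficients: <v, e_1> = -3/sqrt(9), <v, e_2> = -57/sqrt(153), <v, e_3> = -18/sqrt(1224).
Square and sum: Σ |<v, e_j>|^2 = 45/2.
Compute ||v||^2 = v·v = 27.
Deficit = 27 − 45/2 = 9/2 ≥ 0, confirming Bessel's inequality. (The deficit equals ||v − Σ <v,e_j> e_j||^2, the squared distance from v to span{e_j}.)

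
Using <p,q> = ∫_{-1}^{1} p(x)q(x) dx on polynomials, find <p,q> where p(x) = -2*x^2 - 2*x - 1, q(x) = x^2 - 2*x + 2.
<p,q> = -82/15

Expand the product: p(x)·q(x) = -2*x^4 + 2*x^3 - x^2 - 2*x - 2.
∫_{-1}^{1} of each monomial x^k gives [2/(k+1) if k even, 0 if k odd]. Integrating term-by-term (or equivalently evaluating the antiderivative F(x) = -2*x^5/5 + x^4/2 - x^3/3 - x^2 - 2*x at the endpoints):
  F(1) − F(−1) = -97/30 − (67/30) = -82/15.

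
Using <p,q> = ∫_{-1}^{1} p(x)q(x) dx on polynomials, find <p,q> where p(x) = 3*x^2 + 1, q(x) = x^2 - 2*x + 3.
<p,q> = 208/15

Expand the product: p(x)·q(x) = 3*x^4 - 6*x^3 + 10*x^2 - 2*x + 3.
∫_{-1}^{1} of each monomial x^k gives [2/(k+1) if k even, 0 if k odd]. Integrating term-by-term (or equivalently evaluating the antiderivative F(x) = 3*x^5/5 - 3*x^4/2 + 10*x^3/3 - x^2 + 3*x at the endpoints):
  F(1) − F(−1) = 133/30 − (-283/30) = 208/15.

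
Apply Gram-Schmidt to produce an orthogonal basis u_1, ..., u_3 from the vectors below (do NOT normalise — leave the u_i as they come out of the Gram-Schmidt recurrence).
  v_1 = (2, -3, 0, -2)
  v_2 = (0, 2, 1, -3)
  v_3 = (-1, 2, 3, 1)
Orthogonal basis:
  u_1 = (2, -3, 0, -2)
  u_2 = (0, 2, 1, -3)
  u_3 = (3/17, -40/119, 19/7, 81/119)

Apply the Gram-Schmidt recurrence
  u_1 = v_1
  u_i = v_i − Σ_{j<i} ((v_i · u_j) / (u_j · u_j)) · u_j.

Step by step this gives:
  u_1 = (2, -3, 0, -2)
  u_2 = (0, 2, 1, -3)
  u_3 = (3/17, -40/119, 19/7, 81/119)

Orthogonality check:
  u_2 · u_1 = 0 (should be 0)
  u_3 · u_1 = 0 (should be 0)
  u_3 · u_2 = 0 (should be 0)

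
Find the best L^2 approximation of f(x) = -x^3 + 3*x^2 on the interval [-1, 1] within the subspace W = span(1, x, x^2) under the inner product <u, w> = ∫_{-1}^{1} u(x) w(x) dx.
g(x) = 3*x^2 - 3*x/5

The best approximation g ∈ W is the orthogonal projection of f onto W. Writing g = a_0 + a_1 x + a_2 x^2, the coefficients solve the normal equations G · a = b where
  G_{ij} = <φ_i, φ_j> and b_i = <f, φ_i>, with φ_0 = 1, φ_1 = x, φ_2 = x^2.
G =
  [2, 0, 2/3]
  [0, 2/3, 0]
  [2/3, 0, 2/5],
b = (2, -2/5, 6/5).
Solving gives a_0 = 0, a_1 = -3/5, a_2 = 3, so
  g(x) = 3*x^2 - 3*x/5.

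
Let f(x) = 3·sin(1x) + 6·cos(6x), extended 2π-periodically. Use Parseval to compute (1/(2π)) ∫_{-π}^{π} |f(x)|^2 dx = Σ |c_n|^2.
Σ |c_n|^2 = 45/2

Expand |f|^2 and use orthogonality of {sin(nx), cos(mx)} on [-π, π]:
  ∫_{-π}^{π} sin(nx)^2 dx = π, ∫ cos(mx)^2 dx = π, and cross terms integrate to 0.
So ∫_{-π}^{π} f(x)^2 dx = 3^2 · π + 6^2 · π = (9 + 36)π.
Divide by 2π: (9 + 36)/2 = 45/2.
By Parseval, this equals Σ |c_n|^2.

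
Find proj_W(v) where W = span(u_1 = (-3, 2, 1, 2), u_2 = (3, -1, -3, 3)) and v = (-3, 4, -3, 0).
proj_W(v) = (-24/11, 17/11, 6/11, 21/11)

Set up U = [u_1 | ... | u_2] ∈ R^(4×2). The projector onto W = col(U) is P = U (U^T U)^(-1) U^T.
Compute U^T U =
  [18, -8]
  [-8, 28],
and U^T v = (14, -4).
Solve U^T U · c = U^T v for the coefficients: c = (9/11, 1/11). The projection is proj_W(v) = U c.
Check: (v - proj_W(v)) · u_1 = 0  (should be 0).
Check: (v - proj_W(v)) · u_2 = 0  (should be 0).
Result: proj_W(v) = (-24/11, 17/11, 6/11, 21/11).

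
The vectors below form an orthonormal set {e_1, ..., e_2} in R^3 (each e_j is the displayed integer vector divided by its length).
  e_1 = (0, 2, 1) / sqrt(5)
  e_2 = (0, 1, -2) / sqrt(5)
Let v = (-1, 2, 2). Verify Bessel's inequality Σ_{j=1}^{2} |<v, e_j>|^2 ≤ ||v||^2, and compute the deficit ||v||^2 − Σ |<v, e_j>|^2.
Σ |<v, e_j>|^2 = 8; ||v||^2 = 9; deficit = 1

Write each e_j = u_j / sqrt(<u_j, u_j>) where u_j is the displayed integer vector. Then <v, e_j> = <v, u_j> / sqrt(<u_j, u_j>), so |<v, e_j>|^2 = <v, u_j>^2 / <u_j, u_j>.
Coefficients: <v, e_1> = 6/sqrt(5), <v, e_2> = -2/sqrt(5).
Square and sum: Σ |<v, e_j>|^2 = 8.
Compute ||v||^2 = v·v = 9.
Deficit = 9 − 8 = 1 ≥ 0, confirming Bessel's inequality. (The deficit equals ||v − Σ <v,e_j> e_j||^2, the squared distance from v to span{e_j}.)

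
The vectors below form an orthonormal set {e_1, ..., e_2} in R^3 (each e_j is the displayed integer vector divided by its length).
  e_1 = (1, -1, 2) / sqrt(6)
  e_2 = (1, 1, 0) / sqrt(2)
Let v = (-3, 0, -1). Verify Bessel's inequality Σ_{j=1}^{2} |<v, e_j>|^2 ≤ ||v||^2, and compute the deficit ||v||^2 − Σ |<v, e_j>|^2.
Σ |<v, e_j>|^2 = 26/3; ||v||^2 = 10; deficit = 4/3

Write each e_j = u_j / sqrt(<u_j, u_j>) where u_j is the displayed integer vector. Then <v, e_j> = <v, u_j> / sqrt(<u_j, u_j>), so |<v, e_j>|^2 = <v, u_j>^2 / <u_j, u_j>.
Coefficients: <v, e_1> = -5/sqrt(6), <v, e_2> = -3/sqrt(2).
Square and sum: Σ |<v, e_j>|^2 = 26/3.
Compute ||v||^2 = v·v = 10.
Deficit = 10 − 26/3 = 4/3 ≥ 0, confirming Bessel's inequality. (The deficit equals ||v − Σ <v,e_j> e_j||^2, the squared distance from v to span{e_j}.)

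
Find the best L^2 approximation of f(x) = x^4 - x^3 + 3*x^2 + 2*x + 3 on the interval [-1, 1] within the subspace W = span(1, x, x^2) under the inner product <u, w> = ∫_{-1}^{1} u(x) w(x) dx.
g(x) = 27*x^2/7 + 7*x/5 + 102/35

The best approximation g ∈ W is the orthogonal projection of f onto W. Writing g = a_0 + a_1 x + a_2 x^2, the coefficients solve the normal equations G · a = b where
  G_{ij} = <φ_i, φ_j> and b_i = <f, φ_i>, with φ_0 = 1, φ_1 = x, φ_2 = x^2.
G =
  [2, 0, 2/3]
  [0, 2/3, 0]
  [2/3, 0, 2/5],
b = (42/5, 14/15, 122/35).
Solving gives a_0 = 102/35, a_1 = 7/5, a_2 = 27/7, so
  g(x) = 27*x^2/7 + 7*x/5 + 102/35.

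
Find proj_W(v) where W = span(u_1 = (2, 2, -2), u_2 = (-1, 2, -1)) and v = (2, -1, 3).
proj_W(v) = (19/14, -16/7, 15/14)

Set up U = [u_1 | ... | u_2] ∈ R^(3×2). The projector onto W = col(U) is P = U (U^T U)^(-1) U^T.
Compute U^T U =
  [12, 4]
  [4, 6],
and U^T v = (-4, -7).
Solve U^T U · c = U^T v for the coefficients: c = (1/14, -17/14). The projection is proj_W(v) = U c.
Check: (v - proj_W(v)) · u_1 = 0  (should be 0).
Check: (v - proj_W(v)) · u_2 = 0  (should be 0).
Result: proj_W(v) = (19/14, -16/7, 15/14).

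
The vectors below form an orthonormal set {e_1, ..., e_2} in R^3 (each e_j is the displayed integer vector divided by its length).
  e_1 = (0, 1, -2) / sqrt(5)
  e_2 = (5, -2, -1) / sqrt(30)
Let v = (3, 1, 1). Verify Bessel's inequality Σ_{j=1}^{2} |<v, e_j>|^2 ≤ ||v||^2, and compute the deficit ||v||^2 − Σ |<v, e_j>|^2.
Σ |<v, e_j>|^2 = 5; ||v||^2 = 11; deficit = 6

Write each e_j = u_j / sqrt(<u_j, u_j>) where u_j is the displayed integer vector. Then <v, e_j> = <v, u_j> / sqrt(<u_j, u_j>), so |<v, e_j>|^2 = <v, u_j>^2 / <u_j, u_j>.
Coefficients: <v, e_1> = -1/sqrt(5), <v, e_2> = 12/sqrt(30).
Square and sum: Σ |<v, e_j>|^2 = 5.
Compute ||v||^2 = v·v = 11.
Deficit = 11 − 5 = 6 ≥ 0, confirming Bessel's inequality. (The deficit equals ||v − Σ <v,e_j> e_j||^2, the squared distance from v to span{e_j}.)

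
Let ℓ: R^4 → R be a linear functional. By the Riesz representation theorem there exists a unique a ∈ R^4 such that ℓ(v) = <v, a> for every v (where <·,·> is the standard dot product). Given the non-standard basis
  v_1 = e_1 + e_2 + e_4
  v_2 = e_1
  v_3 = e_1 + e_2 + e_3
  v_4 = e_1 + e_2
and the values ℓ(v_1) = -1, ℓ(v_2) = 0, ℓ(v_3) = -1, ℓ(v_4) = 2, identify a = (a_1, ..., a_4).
a = (0, 2, -3, -3)

Write a = (a_1, ..., a_4) in the standard basis. For each basis vector v_i, ℓ(v_i) = <v_i, a> is a linear equation in the a_j's. Collect the n equations into a matrix system V a = ℓ, where row i of V is v_i (expressed in the standard basis). Since V is invertible (lower-triangular with 1s on the diagonal, up to permutation), solve by back-substitution:
  V =
[[1, 1, 0, 1],
 [1, 0, 0, 0],
 [1, 1, 1, 0],
 [1, 1, 0, 0]]
  V a = (-1, 0, -1, 2)
Solving gives a = (0, 2, -3, -3).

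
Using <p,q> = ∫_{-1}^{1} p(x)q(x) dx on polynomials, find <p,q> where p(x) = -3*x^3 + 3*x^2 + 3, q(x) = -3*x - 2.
<p,q> = -62/5

Expand the product: p(x)·q(x) = 9*x^4 - 3*x^3 - 6*x^2 - 9*x - 6.
∫_{-1}^{1} of each monomial x^k gives [2/(k+1) if k even, 0 if k odd]. Integrating term-by-term (or equivalently evaluating the antiderivative F(x) = 9*x^5/5 - 3*x^4/4 - 2*x^3 - 9*x^2/2 - 6*x at the endpoints):
  F(1) − F(−1) = -229/20 − (19/20) = -62/5.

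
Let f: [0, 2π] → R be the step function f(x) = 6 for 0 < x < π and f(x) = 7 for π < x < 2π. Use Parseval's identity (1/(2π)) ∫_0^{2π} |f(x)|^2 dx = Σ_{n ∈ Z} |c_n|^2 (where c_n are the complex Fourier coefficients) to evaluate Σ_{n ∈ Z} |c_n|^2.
Σ |c_n|^2 = 85/2

Parseval equates the L^2 energy of f (normalised by 1/(2π)) with the ℓ^2 sum of its Fourier coefficients: (1/(2π)) ∫_0^{2π} |f|^2 = Σ |c_n|^2.
Compute the left side: (1/(2π)) [∫_0^π 6^2 dx + ∫_π^{2π} 7^2 dx] = (1/(2π)) · (36π + 49π) = (36 + 49)/2 = 85/2.
So Σ_{n ∈ Z} |c_n|^2 = 85/2.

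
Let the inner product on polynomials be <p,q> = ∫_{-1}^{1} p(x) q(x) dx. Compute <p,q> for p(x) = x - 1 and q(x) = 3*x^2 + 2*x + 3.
<p,q> = -20/3

Expand the product: p(x)·q(x) = 3*x^3 - x^2 + x - 3.
∫_{-1}^{1} of each monomial x^k gives [2/(k+1) if k even, 0 if k odd]. Integrating term-by-term (or equivalently evaluating the antiderivative F(x) = 3*x^4/4 - x^3/3 + x^2/2 - 3*x at the endpoints):
  F(1) − F(−1) = -25/12 − (55/12) = -20/3.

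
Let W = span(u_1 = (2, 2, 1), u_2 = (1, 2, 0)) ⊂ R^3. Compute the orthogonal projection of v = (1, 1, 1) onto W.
proj_W(v) = (11/9, 8/9, 7/9)

Set up U = [u_1 | ... | u_2] ∈ R^(3×2). The projector onto W = col(U) is P = U (U^T U)^(-1) U^T.
Compute U^T U =
  [9, 6]
  [6, 5],
and U^T v = (5, 3).
Solve U^T U · c = U^T v for the coefficients: c = (7/9, -1/3). The projection is proj_W(v) = U c.
Check: (v - proj_W(v)) · u_1 = 0  (should be 0).
Check: (v - proj_W(v)) · u_2 = 0  (should be 0).
Result: proj_W(v) = (11/9, 8/9, 7/9).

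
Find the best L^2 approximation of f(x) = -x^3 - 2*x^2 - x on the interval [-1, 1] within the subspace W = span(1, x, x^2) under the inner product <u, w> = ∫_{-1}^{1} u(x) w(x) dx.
g(x) = -2*x^2 - 8*x/5

The best approximation g ∈ W is the orthogonal projection of f onto W. Writing g = a_0 + a_1 x + a_2 x^2, the coefficients solve the normal equations G · a = b where
  G_{ij} = <φ_i, φ_j> and b_i = <f, φ_i>, with φ_0 = 1, φ_1 = x, φ_2 = x^2.
G =
  [2, 0, 2/3]
  [0, 2/3, 0]
  [2/3, 0, 2/5],
b = (-4/3, -16/15, -4/5).
Solving gives a_0 = 0, a_1 = -8/5, a_2 = -2, so
  g(x) = -2*x^2 - 8*x/5.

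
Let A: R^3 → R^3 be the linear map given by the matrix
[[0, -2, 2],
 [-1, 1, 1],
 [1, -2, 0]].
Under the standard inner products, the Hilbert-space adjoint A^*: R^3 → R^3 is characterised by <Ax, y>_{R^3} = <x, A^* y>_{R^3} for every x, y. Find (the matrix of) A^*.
A^* = A^T =
[[0, -1, 1],
 [-2, 1, -2],
 [2, 1, 0]]

For real matrices with standard dot products, the defining identity <Ax, y> = <x, A^* y> gives (Ax)^T y = x^T (A^*) y, i.e. x^T A^T y = x^T (A^*) y. Since this holds for all x, y, we must have A^* = A^T. Therefore
A^* =
[[0, -1, 1],
 [-2, 1, -2],
 [2, 1, 0]].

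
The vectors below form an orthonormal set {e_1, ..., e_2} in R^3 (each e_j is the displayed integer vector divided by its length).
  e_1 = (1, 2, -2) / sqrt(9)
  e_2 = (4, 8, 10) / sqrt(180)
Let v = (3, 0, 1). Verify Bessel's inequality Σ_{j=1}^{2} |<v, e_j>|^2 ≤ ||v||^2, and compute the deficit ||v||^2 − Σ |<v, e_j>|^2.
Σ |<v, e_j>|^2 = 14/5; ||v||^2 = 10; deficit = 36/5

Write each e_j = u_j / sqrt(<u_j, u_j>) where u_j is the displayed integer vector. Then <v, e_j> = <v, u_j> / sqrt(<u_j, u_j>), so |<v, e_j>|^2 = <v, u_j>^2 / <u_j, u_j>.
Coefficients: <v, e_1> = 1/sqrt(9), <v, e_2> = 22/sqrt(180).
Square and sum: Σ |<v, e_j>|^2 = 14/5.
Compute ||v||^2 = v·v = 10.
Deficit = 10 − 14/5 = 36/5 ≥ 0, confirming Bessel's inequality. (The deficit equals ||v − Σ <v,e_j> e_j||^2, the squared distance from v to span{e_j}.)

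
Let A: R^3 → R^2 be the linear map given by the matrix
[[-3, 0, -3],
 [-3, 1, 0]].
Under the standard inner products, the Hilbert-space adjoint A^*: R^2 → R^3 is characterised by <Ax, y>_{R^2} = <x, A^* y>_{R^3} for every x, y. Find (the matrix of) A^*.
A^* = A^T =
[[-3, -3],
 [0, 1],
 [-3, 0]]

For real matrices with standard dot products, the defining identity <Ax, y> = <x, A^* y> gives (Ax)^T y = x^T (A^*) y, i.e. x^T A^T y = x^T (A^*) y. Since this holds for all x, y, we must have A^* = A^T. Therefore
A^* =
[[-3, -3],
 [0, 1],
 [-3, 0]].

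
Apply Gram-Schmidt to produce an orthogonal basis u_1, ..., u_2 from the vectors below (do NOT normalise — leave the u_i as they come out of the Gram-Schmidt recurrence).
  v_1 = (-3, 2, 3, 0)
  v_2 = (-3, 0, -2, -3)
Orthogonal basis:
  u_1 = (-3, 2, 3, 0)
  u_2 = (-57/22, -3/11, -53/22, -3)

Apply the Gram-Schmidt recurrence
  u_1 = v_1
  u_i = v_i − Σ_{j<i} ((v_i · u_j) / (u_j · u_j)) · u_j.

Step by step this gives:
  u_1 = (-3, 2, 3, 0)
  u_2 = (-57/22, -3/11, -53/22, -3)

Orthogonality check:
  u_2 · u_1 = 0 (should be 0)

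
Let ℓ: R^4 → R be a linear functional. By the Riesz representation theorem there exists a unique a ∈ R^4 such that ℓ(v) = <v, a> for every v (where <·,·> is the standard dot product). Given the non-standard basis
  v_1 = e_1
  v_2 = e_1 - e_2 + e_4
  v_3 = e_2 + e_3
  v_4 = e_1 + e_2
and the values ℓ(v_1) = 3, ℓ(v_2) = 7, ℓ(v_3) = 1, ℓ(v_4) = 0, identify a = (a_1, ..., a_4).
a = (3, -3, 4, 1)

Write a = (a_1, ..., a_4) in the standard basis. For each basis vector v_i, ℓ(v_i) = <v_i, a> is a linear equation in the a_j's. Collect the n equations into a matrix system V a = ℓ, where row i of V is v_i (expressed in the standard basis). Since V is invertible (lower-triangular with 1s on the diagonal, up to permutation), solve by back-substitution:
  V =
[[1, 0, 0, 0],
 [1, -1, 0, 1],
 [0, 1, 1, 0],
 [1, 1, 0, 0]]
  V a = (3, 7, 1, 0)
Solving gives a = (3, -3, 4, 1).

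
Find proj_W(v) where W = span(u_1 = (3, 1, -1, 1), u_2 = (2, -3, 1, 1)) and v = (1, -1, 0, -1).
proj_W(v) = (11/19, -44/57, 14/57, 16/57)

Set up U = [u_1 | ... | u_2] ∈ R^(4×2). The projector onto W = col(U) is P = U (U^T U)^(-1) U^T.
Compute U^T U =
  [12, 3]
  [3, 15],
and U^T v = (1, 4).
Solve U^T U · c = U^T v for the coefficients: c = (1/57, 5/19). The projection is proj_W(v) = U c.
Check: (v - proj_W(v)) · u_1 = 0  (should be 0).
Check: (v - proj_W(v)) · u_2 = 0  (should be 0).
Result: proj_W(v) = (11/19, -44/57, 14/57, 16/57).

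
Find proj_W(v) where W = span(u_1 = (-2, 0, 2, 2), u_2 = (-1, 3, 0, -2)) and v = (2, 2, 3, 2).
proj_W(v) = (-45/41, 9/41, 42/41, 36/41)

Set up U = [u_1 | ... | u_2] ∈ R^(4×2). The projector onto W = col(U) is P = U (U^T U)^(-1) U^T.
Compute U^T U =
  [12, -2]
  [-2, 14],
and U^T v = (6, 0).
Solve U^T U · c = U^T v for the coefficients: c = (21/41, 3/41). The projection is proj_W(v) = U c.
Check: (v - proj_W(v)) · u_1 = 0  (should be 0).
Check: (v - proj_W(v)) · u_2 = 0  (should be 0).
Result: proj_W(v) = (-45/41, 9/41, 42/41, 36/41).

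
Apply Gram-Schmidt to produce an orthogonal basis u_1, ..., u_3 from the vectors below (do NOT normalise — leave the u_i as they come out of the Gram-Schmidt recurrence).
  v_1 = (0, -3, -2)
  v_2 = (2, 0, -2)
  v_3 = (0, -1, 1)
Orthogonal basis:
  u_1 = (0, -3, -2)
  u_2 = (2, 12/13, -18/13)
  u_3 = (15/22, -5/11, 15/22)

Apply the Gram-Schmidt recurrence
  u_1 = v_1
  u_i = v_i − Σ_{j<i} ((v_i · u_j) / (u_j · u_j)) · u_j.

Step by step this gives:
  u_1 = (0, -3, -2)
  u_2 = (2, 12/13, -18/13)
  u_3 = (15/22, -5/11, 15/22)

Orthogonality check:
  u_2 · u_1 = 0 (should be 0)
  u_3 · u_1 = 0 (should be 0)
  u_3 · u_2 = 0 (should be 0)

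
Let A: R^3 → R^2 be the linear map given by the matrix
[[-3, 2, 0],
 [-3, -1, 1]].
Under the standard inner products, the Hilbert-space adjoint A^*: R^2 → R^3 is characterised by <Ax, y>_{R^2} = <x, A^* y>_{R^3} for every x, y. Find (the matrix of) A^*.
A^* = A^T =
[[-3, -3],
 [2, -1],
 [0, 1]]

For real matrices with standard dot products, the defining identity <Ax, y> = <x, A^* y> gives (Ax)^T y = x^T (A^*) y, i.e. x^T A^T y = x^T (A^*) y. Since this holds for all x, y, we must have A^* = A^T. Therefore
A^* =
[[-3, -3],
 [2, -1],
 [0, 1]].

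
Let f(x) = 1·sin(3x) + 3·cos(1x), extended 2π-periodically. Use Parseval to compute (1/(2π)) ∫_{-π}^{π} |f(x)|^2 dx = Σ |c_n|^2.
Σ |c_n|^2 = 5

Expand |f|^2 and use orthogonality of {sin(nx), cos(mx)} on [-π, π]:
  ∫_{-π}^{π} sin(nx)^2 dx = π, ∫ cos(mx)^2 dx = π, and cross terms integrate to 0.
So ∫_{-π}^{π} f(x)^2 dx = 1^2 · π + 3^2 · π = (1 + 9)π.
Divide by 2π: (1 + 9)/2 = 5.
By Parseval, this equals Σ |c_n|^2.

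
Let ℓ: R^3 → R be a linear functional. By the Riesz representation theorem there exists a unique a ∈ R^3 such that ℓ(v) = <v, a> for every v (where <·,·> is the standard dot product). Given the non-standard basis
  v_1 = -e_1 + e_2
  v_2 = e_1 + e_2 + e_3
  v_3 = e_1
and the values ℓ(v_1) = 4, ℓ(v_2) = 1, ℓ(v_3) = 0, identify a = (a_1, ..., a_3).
a = (0, 4, -3)

Write a = (a_1, ..., a_3) in the standard basis. For each basis vector v_i, ℓ(v_i) = <v_i, a> is a linear equation in the a_j's. Collect the n equations into a matrix system V a = ℓ, where row i of V is v_i (expressed in the standard basis). Since V is invertible (lower-triangular with 1s on the diagonal, up to permutation), solve by back-substitution:
  V =
[[-1, 1, 0],
 [1, 1, 1],
 [1, 0, 0]]
  V a = (4, 1, 0)
Solving gives a = (0, 4, -3).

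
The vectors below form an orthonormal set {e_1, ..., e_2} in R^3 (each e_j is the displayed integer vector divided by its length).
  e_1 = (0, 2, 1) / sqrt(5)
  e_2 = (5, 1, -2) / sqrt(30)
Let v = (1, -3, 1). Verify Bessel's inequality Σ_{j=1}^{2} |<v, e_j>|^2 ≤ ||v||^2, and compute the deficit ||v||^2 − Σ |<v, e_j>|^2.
Σ |<v, e_j>|^2 = 5; ||v||^2 = 11; deficit = 6

Write each e_j = u_j / sqrt(<u_j, u_j>) where u_j is the displayed integer vector. Then <v, e_j> = <v, u_j> / sqrt(<u_j, u_j>), so |<v, e_j>|^2 = <v, u_j>^2 / <u_j, u_j>.
Coefficients: <v, e_1> = -5/sqrt(5), <v, e_2> = 0/sqrt(30).
Square and sum: Σ |<v, e_j>|^2 = 5.
Compute ||v||^2 = v·v = 11.
Deficit = 11 − 5 = 6 ≥ 0, confirming Bessel's inequality. (The deficit equals ||v − Σ <v,e_j> e_j||^2, the squared distance from v to span{e_j}.)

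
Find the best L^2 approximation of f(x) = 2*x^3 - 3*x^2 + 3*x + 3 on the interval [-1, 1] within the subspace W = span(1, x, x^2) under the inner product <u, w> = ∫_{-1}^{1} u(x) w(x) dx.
g(x) = -3*x^2 + 21*x/5 + 3

The best approximation g ∈ W is the orthogonal projection of f onto W. Writing g = a_0 + a_1 x + a_2 x^2, the coefficients solve the normal equations G · a = b where
  G_{ij} = <φ_i, φ_j> and b_i = <f, φ_i>, with φ_0 = 1, φ_1 = x, φ_2 = x^2.
G =
  [2, 0, 2/3]
  [0, 2/3, 0]
  [2/3, 0, 2/5],
b = (4, 14/5, 4/5).
Solving gives a_0 = 3, a_1 = 21/5, a_2 = -3, so
  g(x) = -3*x^2 + 21*x/5 + 3.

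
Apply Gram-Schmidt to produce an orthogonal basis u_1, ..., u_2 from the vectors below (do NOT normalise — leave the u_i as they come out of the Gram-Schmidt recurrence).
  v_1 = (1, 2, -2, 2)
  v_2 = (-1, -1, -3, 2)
Orthogonal basis:
  u_1 = (1, 2, -2, 2)
  u_2 = (-20/13, -27/13, -25/13, 12/13)

Apply the Gram-Schmidt recurrence
  u_1 = v_1
  u_i = v_i − Σ_{j<i} ((v_i · u_j) / (u_j · u_j)) · u_j.

Step by step this gives:
  u_1 = (1, 2, -2, 2)
  u_2 = (-20/13, -27/13, -25/13, 12/13)

Orthogonality check:
  u_2 · u_1 = 0 (should be 0)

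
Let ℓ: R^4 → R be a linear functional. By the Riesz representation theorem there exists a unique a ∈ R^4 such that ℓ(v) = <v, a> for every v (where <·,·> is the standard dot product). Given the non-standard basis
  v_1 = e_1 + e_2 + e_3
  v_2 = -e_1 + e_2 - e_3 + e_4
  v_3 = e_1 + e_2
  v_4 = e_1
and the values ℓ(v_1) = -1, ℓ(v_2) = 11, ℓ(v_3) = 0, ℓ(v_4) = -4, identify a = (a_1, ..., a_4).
a = (-4, 4, -1, 2)

Write a = (a_1, ..., a_4) in the standard basis. For each basis vector v_i, ℓ(v_i) = <v_i, a> is a linear equation in the a_j's. Collect the n equations into a matrix system V a = ℓ, where row i of V is v_i (expressed in the standard basis). Since V is invertible (lower-triangular with 1s on the diagonal, up to permutation), solve by back-substitution:
  V =
[[1, 1, 1, 0],
 [-1, 1, -1, 1],
 [1, 1, 0, 0],
 [1, 0, 0, 0]]
  V a = (-1, 11, 0, -4)
Solving gives a = (-4, 4, -1, 2).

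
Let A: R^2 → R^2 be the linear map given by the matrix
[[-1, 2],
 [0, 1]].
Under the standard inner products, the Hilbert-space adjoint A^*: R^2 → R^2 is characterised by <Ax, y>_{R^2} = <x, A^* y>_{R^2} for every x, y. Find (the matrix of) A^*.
A^* = A^T =
[[-1, 0],
 [2, 1]]

For real matrices with standard dot products, the defining identity <Ax, y> = <x, A^* y> gives (Ax)^T y = x^T (A^*) y, i.e. x^T A^T y = x^T (A^*) y. Since this holds for all x, y, we must have A^* = A^T. Therefore
A^* =
[[-1, 0],
 [2, 1]].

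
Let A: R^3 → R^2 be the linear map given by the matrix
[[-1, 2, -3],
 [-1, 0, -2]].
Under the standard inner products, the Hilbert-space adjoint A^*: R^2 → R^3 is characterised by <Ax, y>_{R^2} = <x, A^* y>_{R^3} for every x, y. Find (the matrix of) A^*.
A^* = A^T =
[[-1, -1],
 [2, 0],
 [-3, -2]]

For real matrices with standard dot products, the defining identity <Ax, y> = <x, A^* y> gives (Ax)^T y = x^T (A^*) y, i.e. x^T A^T y = x^T (A^*) y. Since this holds for all x, y, we must have A^* = A^T. Therefore
A^* =
[[-1, -1],
 [2, 0],
 [-3, -2]].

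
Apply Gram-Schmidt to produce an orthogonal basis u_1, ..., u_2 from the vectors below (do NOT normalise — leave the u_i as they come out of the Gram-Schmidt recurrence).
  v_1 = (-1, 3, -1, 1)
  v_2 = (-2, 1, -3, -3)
Orthogonal basis:
  u_1 = (-1, 3, -1, 1)
  u_2 = (-19/12, -1/4, -31/12, -41/12)

Apply the Gram-Schmidt recurrence
  u_1 = v_1
  u_i = v_i − Σ_{j<i} ((v_i · u_j) / (u_j · u_j)) · u_j.

Step by step this gives:
  u_1 = (-1, 3, -1, 1)
  u_2 = (-19/12, -1/4, -31/12, -41/12)

Orthogonality check:
  u_2 · u_1 = 0 (should be 0)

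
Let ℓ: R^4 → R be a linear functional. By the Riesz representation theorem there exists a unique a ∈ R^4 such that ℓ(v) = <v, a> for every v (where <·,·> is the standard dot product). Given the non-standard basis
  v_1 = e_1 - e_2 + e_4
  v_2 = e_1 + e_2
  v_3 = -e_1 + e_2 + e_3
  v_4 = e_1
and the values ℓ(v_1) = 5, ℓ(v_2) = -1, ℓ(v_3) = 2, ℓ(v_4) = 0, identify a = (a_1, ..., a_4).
a = (0, -1, 3, 4)

Write a = (a_1, ..., a_4) in the standard basis. For each basis vector v_i, ℓ(v_i) = <v_i, a> is a linear equation in the a_j's. Collect the n equations into a matrix system V a = ℓ, where row i of V is v_i (expressed in the standard basis). Since V is invertible (lower-triangular with 1s on the diagonal, up to permutation), solve by back-substitution:
  V =
[[1, -1, 0, 1],
 [1, 1, 0, 0],
 [-1, 1, 1, 0],
 [1, 0, 0, 0]]
  V a = (5, -1, 2, 0)
Solving gives a = (0, -1, 3, 4).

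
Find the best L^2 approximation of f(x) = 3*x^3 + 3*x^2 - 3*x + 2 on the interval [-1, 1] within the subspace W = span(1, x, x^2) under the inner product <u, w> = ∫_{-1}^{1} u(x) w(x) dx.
g(x) = 3*x^2 - 6*x/5 + 2

The best approximation g ∈ W is the orthogonal projection of f onto W. Writing g = a_0 + a_1 x + a_2 x^2, the coefficients solve the normal equations G · a = b where
  G_{ij} = <φ_i, φ_j> and b_i = <f, φ_i>, with φ_0 = 1, φ_1 = x, φ_2 = x^2.
G =
  [2, 0, 2/3]
  [0, 2/3, 0]
  [2/3, 0, 2/5],
b = (6, -4/5, 38/15).
Solving gives a_0 = 2, a_1 = -6/5, a_2 = 3, so
  g(x) = 3*x^2 - 6*x/5 + 2.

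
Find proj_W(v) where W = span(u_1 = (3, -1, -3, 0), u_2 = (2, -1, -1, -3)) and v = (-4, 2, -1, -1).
proj_W(v) = (-323/185, 109/185, 319/185, 12/185)

Set up U = [u_1 | ... | u_2] ∈ R^(4×2). The projector onto W = col(U) is P = U (U^T U)^(-1) U^T.
Compute U^T U =
  [19, 10]
  [10, 15],
and U^T v = (-11, -6).
Solve U^T U · c = U^T v for the coefficients: c = (-21/37, -4/185). The projection is proj_W(v) = U c.
Check: (v - proj_W(v)) · u_1 = 0  (should be 0).
Check: (v - proj_W(v)) · u_2 = 0  (should be 0).
Result: proj_W(v) = (-323/185, 109/185, 319/185, 12/185).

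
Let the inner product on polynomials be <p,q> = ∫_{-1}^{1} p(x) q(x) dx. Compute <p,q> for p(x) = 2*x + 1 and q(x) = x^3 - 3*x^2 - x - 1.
<p,q> = -68/15

Expand the product: p(x)·q(x) = 2*x^4 - 5*x^3 - 5*x^2 - 3*x - 1.
∫_{-1}^{1} of each monomial x^k gives [2/(k+1) if k even, 0 if k odd]. Integrating term-by-term (or equivalently evaluating the antiderivative F(x) = 2*x^5/5 - 5*x^4/4 - 5*x^3/3 - 3*x^2/2 - x at the endpoints):
  F(1) − F(−1) = -301/60 − (-29/60) = -68/15.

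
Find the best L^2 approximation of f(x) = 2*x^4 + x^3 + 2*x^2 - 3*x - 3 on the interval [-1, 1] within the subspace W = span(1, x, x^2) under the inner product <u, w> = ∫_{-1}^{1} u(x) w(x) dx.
g(x) = 26*x^2/7 - 12*x/5 - 111/35

The best approximation g ∈ W is the orthogonal projection of f onto W. Writing g = a_0 + a_1 x + a_2 x^2, the coefficients solve the normal equations G · a = b where
  G_{ij} = <φ_i, φ_j> and b_i = <f, φ_i>, with φ_0 = 1, φ_1 = x, φ_2 = x^2.
G =
  [2, 0, 2/3]
  [0, 2/3, 0]
  [2/3, 0, 2/5],
b = (-58/15, -8/5, -22/35).
Solving gives a_0 = -111/35, a_1 = -12/5, a_2 = 26/7, so
  g(x) = 26*x^2/7 - 12*x/5 - 111/35.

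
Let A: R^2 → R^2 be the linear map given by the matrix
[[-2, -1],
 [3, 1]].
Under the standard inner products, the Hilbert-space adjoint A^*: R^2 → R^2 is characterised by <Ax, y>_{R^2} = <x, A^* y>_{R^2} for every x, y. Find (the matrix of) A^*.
A^* = A^T =
[[-2, 3],
 [-1, 1]]

For real matrices with standard dot products, the defining identity <Ax, y> = <x, A^* y> gives (Ax)^T y = x^T (A^*) y, i.e. x^T A^T y = x^T (A^*) y. Since this holds for all x, y, we must have A^* = A^T. Therefore
A^* =
[[-2, 3],
 [-1, 1]].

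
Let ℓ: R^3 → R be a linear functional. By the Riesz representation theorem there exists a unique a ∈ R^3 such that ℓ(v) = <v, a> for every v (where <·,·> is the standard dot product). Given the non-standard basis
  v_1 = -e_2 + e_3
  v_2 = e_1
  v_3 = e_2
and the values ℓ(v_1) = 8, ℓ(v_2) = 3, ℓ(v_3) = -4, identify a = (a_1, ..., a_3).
a = (3, -4, 4)

Write a = (a_1, ..., a_3) in the standard basis. For each basis vector v_i, ℓ(v_i) = <v_i, a> is a linear equation in the a_j's. Collect the n equations into a matrix system V a = ℓ, where row i of V is v_i (expressed in the standard basis). Since V is invertible (lower-triangular with 1s on the diagonal, up to permutation), solve by back-substitution:
  V =
[[0, -1, 1],
 [1, 0, 0],
 [0, 1, 0]]
  V a = (8, 3, -4)
Solving gives a = (3, -4, 4).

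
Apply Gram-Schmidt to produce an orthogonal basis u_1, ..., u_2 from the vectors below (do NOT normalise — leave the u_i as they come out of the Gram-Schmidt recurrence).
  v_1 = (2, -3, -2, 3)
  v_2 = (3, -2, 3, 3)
Orthogonal basis:
  u_1 = (2, -3, -2, 3)
  u_2 = (24/13, -7/26, 54/13, 33/26)

Apply the Gram-Schmidt recurrence
  u_1 = v_1
  u_i = v_i − Σ_{j<i} ((v_i · u_j) / (u_j · u_j)) · u_j.

Step by step this gives:
  u_1 = (2, -3, -2, 3)
  u_2 = (24/13, -7/26, 54/13, 33/26)

Orthogonality check:
  u_2 · u_1 = 0 (should be 0)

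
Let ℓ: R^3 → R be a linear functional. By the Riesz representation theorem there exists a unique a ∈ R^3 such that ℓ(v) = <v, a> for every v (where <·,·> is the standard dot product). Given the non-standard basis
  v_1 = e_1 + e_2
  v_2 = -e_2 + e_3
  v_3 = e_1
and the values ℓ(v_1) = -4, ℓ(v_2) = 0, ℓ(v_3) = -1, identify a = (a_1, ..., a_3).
a = (-1, -3, -3)

Write a = (a_1, ..., a_3) in the standard basis. For each basis vector v_i, ℓ(v_i) = <v_i, a> is a linear equation in the a_j's. Collect the n equations into a matrix system V a = ℓ, where row i of V is v_i (expressed in the standard basis). Since V is invertible (lower-triangular with 1s on the diagonal, up to permutation), solve by back-substitution:
  V =
[[1, 1, 0],
 [0, -1, 1],
 [1, 0, 0]]
  V a = (-4, 0, -1)
Solving gives a = (-1, -3, -3).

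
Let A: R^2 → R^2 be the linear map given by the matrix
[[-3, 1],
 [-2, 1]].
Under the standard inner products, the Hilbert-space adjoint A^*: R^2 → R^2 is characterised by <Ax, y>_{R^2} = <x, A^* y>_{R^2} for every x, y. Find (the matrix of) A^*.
A^* = A^T =
[[-3, -2],
 [1, 1]]

For real matrices with standard dot products, the defining identity <Ax, y> = <x, A^* y> gives (Ax)^T y = x^T (A^*) y, i.e. x^T A^T y = x^T (A^*) y. Since this holds for all x, y, we must have A^* = A^T. Therefore
A^* =
[[-3, -2],
 [1, 1]].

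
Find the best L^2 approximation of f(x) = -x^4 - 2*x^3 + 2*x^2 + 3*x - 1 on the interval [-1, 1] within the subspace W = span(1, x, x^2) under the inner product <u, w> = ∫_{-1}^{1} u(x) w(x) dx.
g(x) = 8*x^2/7 + 9*x/5 - 32/35

The best approximation g ∈ W is the orthogonal projection of f onto W. Writing g = a_0 + a_1 x + a_2 x^2, the coefficients solve the normal equations G · a = b where
  G_{ij} = <φ_i, φ_j> and b_i = <f, φ_i>, with φ_0 = 1, φ_1 = x, φ_2 = x^2.
G =
  [2, 0, 2/3]
  [0, 2/3, 0]
  [2/3, 0, 2/5],
b = (-16/15, 6/5, -16/105).
Solving gives a_0 = -32/35, a_1 = 9/5, a_2 = 8/7, so
  g(x) = 8*x^2/7 + 9*x/5 - 32/35.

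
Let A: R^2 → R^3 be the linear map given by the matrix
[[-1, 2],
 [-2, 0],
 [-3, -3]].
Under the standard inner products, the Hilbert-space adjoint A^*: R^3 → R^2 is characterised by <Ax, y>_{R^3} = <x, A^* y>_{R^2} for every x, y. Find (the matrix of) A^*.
A^* = A^T =
[[-1, -2, -3],
 [2, 0, -3]]

For real matrices with standard dot products, the defining identity <Ax, y> = <x, A^* y> gives (Ax)^T y = x^T (A^*) y, i.e. x^T A^T y = x^T (A^*) y. Since this holds for all x, y, we must have A^* = A^T. Therefore
A^* =
[[-1, -2, -3],
 [2, 0, -3]].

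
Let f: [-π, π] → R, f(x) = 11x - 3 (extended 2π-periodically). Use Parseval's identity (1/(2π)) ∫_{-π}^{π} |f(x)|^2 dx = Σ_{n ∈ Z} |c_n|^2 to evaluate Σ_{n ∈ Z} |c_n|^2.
Σ |c_n|^2 = 121π^2/3 + 9

Expand and integrate term by term over [-π, π]:
  ∫ (11x)^2 dx = 121·(2π^3/3); ∫ 2·11·(-3)·x dx = 0 (odd integrand); ∫ (-3)^2 dx = 9·2π.
So (1/(2π)) ∫_{-π}^{π} (11x - 3)^2 dx = 121π^2/3 + 9 = 121π^2/3 + 9.
Parseval ⇒ Σ |c_n|^2 = 121π^2/3 + 9.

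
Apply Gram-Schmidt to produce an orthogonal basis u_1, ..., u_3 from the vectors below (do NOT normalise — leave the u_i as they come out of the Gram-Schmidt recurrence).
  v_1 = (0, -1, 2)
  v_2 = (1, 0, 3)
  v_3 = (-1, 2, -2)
Orthogonal basis:
  u_1 = (0, -1, 2)
  u_2 = (1, 6/5, 3/5)
  u_3 = (-15/14, 5/7, 5/14)

Apply the Gram-Schmidt recurrence
  u_1 = v_1
  u_i = v_i − Σ_{j<i} ((v_i · u_j) / (u_j · u_j)) · u_j.

Step by step this gives:
  u_1 = (0, -1, 2)
  u_2 = (1, 6/5, 3/5)
  u_3 = (-15/14, 5/7, 5/14)

Orthogonality check:
  u_2 · u_1 = 0 (should be 0)
  u_3 · u_1 = 0 (should be 0)
  u_3 · u_2 = 0 (should be 0)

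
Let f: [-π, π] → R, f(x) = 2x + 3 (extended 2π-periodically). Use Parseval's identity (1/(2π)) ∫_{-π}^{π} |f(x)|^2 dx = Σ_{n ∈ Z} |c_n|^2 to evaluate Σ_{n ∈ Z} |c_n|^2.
Σ |c_n|^2 = 4π^2/3 + 9

Expand and integrate term by term over [-π, π]:
  ∫ (2x)^2 dx = 4·(2π^3/3); ∫ 2·2·(3)·x dx = 0 (odd integrand); ∫ 3^2 dx = 9·2π.
So (1/(2π)) ∫_{-π}^{π} (2x + 3)^2 dx = 4π^2/3 + 9 = 4π^2/3 + 9.
Parseval ⇒ Σ |c_n|^2 = 4π^2/3 + 9.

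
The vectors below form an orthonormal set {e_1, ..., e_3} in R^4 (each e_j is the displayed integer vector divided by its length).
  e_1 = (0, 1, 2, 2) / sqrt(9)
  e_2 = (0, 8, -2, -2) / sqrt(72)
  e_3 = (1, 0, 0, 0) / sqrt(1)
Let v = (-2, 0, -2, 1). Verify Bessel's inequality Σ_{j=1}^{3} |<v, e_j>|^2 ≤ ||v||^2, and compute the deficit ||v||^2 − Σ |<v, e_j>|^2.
Σ |<v, e_j>|^2 = 9/2; ||v||^2 = 9; deficit = 9/2

Write each e_j = u_j / sqrt(<u_j, u_j>) where u_j is the displayed integer vector. Then <v, e_j> = <v, u_j> / sqrt(<u_j, u_j>), so |<v, e_j>|^2 = <v, u_j>^2 / <u_j, u_j>.
Coefficients: <v, e_1> = -2/sqrt(9), <v, e_2> = 2/sqrt(72), <v, e_3> = -2/sqrt(1).
Square and sum: Σ |<v, e_j>|^2 = 9/2.
Compute ||v||^2 = v·v = 9.
Deficit = 9 − 9/2 = 9/2 ≥ 0, confirming Bessel's inequality. (The deficit equals ||v − Σ <v,e_j> e_j||^2, the squared distance from v to span{e_j}.)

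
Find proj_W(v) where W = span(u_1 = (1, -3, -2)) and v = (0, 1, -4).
proj_W(v) = (5/14, -15/14, -5/7)

Set up U = [u_1 | ... | u_1] ∈ R^(3×1). The projector onto W = col(U) is P = U (U^T U)^(-1) U^T.
Compute U^T U =
  [14],
and U^T v = (5).
Solve U^T U · c = U^T v for the coefficients: c = (5/14). The projection is proj_W(v) = U c.
Check: (v - proj_W(v)) · u_1 = 0  (should be 0).
Result: proj_W(v) = (5/14, -15/14, -5/7).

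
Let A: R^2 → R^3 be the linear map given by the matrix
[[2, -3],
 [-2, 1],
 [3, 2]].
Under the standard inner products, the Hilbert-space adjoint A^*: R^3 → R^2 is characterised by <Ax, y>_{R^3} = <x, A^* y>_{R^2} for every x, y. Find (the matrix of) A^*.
A^* = A^T =
[[2, -2, 3],
 [-3, 1, 2]]

For real matrices with standard dot products, the defining identity <Ax, y> = <x, A^* y> gives (Ax)^T y = x^T (A^*) y, i.e. x^T A^T y = x^T (A^*) y. Since this holds for all x, y, we must have A^* = A^T. Therefore
A^* =
[[2, -2, 3],
 [-3, 1, 2]].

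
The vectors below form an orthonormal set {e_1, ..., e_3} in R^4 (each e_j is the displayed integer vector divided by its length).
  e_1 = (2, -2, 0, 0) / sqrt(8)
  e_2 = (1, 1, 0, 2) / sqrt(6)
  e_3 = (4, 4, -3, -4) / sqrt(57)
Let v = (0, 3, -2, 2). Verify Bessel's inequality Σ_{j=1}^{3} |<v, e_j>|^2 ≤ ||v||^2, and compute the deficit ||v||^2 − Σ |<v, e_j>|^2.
Σ |<v, e_j>|^2 = 274/19; ||v||^2 = 17; deficit = 49/19

Write each e_j = u_j / sqrt(<u_j, u_j>) where u_j is the displayed integer vector. Then <v, e_j> = <v, u_j> / sqrt(<u_j, u_j>), so |<v, e_j>|^2 = <v, u_j>^2 / <u_j, u_j>.
Coefficients: <v, e_1> = -6/sqrt(8), <v, e_2> = 7/sqrt(6), <v, e_3> = 10/sqrt(57).
Square and sum: Σ |<v, e_j>|^2 = 274/19.
Compute ||v||^2 = v·v = 17.
Deficit = 17 − 274/19 = 49/19 ≥ 0, confirming Bessel's inequality. (The deficit equals ||v − Σ <v,e_j> e_j||^2, the squared distance from v to span{e_j}.)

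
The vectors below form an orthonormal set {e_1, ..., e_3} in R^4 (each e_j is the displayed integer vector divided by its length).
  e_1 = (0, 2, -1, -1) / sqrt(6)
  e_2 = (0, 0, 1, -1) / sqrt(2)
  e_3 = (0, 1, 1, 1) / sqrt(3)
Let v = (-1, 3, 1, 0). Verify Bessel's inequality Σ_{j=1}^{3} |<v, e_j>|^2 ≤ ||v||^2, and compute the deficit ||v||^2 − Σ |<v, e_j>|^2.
Σ |<v, e_j>|^2 = 10; ||v||^2 = 11; deficit = 1

Write each e_j = u_j / sqrt(<u_j, u_j>) where u_j is the displayed integer vector. Then <v, e_j> = <v, u_j> / sqrt(<u_j, u_j>), so |<v, e_j>|^2 = <v, u_j>^2 / <u_j, u_j>.
Coefficients: <v, e_1> = 5/sqrt(6), <v, e_2> = 1/sqrt(2), <v, e_3> = 4/sqrt(3).
Square and sum: Σ |<v, e_j>|^2 = 10.
Compute ||v||^2 = v·v = 11.
Deficit = 11 − 10 = 1 ≥ 0, confirming Bessel's inequality. (The deficit equals ||v − Σ <v,e_j> e_j||^2, the squared distance from v to span{e_j}.)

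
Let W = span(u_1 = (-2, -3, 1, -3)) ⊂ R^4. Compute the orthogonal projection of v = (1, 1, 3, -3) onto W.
proj_W(v) = (-14/23, -21/23, 7/23, -21/23)

Set up U = [u_1 | ... | u_1] ∈ R^(4×1). The projector onto W = col(U) is P = U (U^T U)^(-1) U^T.
Compute U^T U =
  [23],
and U^T v = (7).
Solve U^T U · c = U^T v for the coefficients: c = (7/23). The projection is proj_W(v) = U c.
Check: (v - proj_W(v)) · u_1 = 0  (should be 0).
Result: proj_W(v) = (-14/23, -21/23, 7/23, -21/23).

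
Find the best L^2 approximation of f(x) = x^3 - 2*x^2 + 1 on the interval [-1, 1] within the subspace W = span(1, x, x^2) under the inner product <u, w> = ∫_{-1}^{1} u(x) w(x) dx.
g(x) = -2*x^2 + 3*x/5 + 1

The best approximation g ∈ W is the orthogonal projection of f onto W. Writing g = a_0 + a_1 x + a_2 x^2, the coefficients solve the normal equations G · a = b where
  G_{ij} = <φ_i, φ_j> and b_i = <f, φ_i>, with φ_0 = 1, φ_1 = x, φ_2 = x^2.
G =
  [2, 0, 2/3]
  [0, 2/3, 0]
  [2/3, 0, 2/5],
b = (2/3, 2/5, -2/15).
Solving gives a_0 = 1, a_1 = 3/5, a_2 = -2, so
  g(x) = -2*x^2 + 3*x/5 + 1.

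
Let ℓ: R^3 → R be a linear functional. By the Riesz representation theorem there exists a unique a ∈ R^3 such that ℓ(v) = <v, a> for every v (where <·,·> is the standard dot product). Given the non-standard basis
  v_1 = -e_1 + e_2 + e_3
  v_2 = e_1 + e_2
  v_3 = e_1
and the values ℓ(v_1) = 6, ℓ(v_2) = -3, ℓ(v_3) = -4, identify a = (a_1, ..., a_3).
a = (-4, 1, 1)

Write a = (a_1, ..., a_3) in the standard basis. For each basis vector v_i, ℓ(v_i) = <v_i, a> is a linear equation in the a_j's. Collect the n equations into a matrix system V a = ℓ, where row i of V is v_i (expressed in the standard basis). Since V is invertible (lower-triangular with 1s on the diagonal, up to permutation), solve by back-substitution:
  V =
[[-1, 1, 1],
 [1, 1, 0],
 [1, 0, 0]]
  V a = (6, -3, -4)
Solving gives a = (-4, 1, 1).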